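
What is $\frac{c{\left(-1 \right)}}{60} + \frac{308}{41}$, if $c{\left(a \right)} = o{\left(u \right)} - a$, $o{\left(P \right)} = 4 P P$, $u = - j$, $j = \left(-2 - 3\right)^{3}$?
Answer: $\frac{2581021}{2460} \approx 1049.2$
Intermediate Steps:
$j = -125$ ($j = \left(-2 - 3\right)^{3} = \left(-5\right)^{3} = -125$)
$u = 125$ ($u = \left(-1\right) \left(-125\right) = 125$)
$o{\left(P \right)} = 4 P^{2}$
$c{\left(a \right)} = 62500 - a$ ($c{\left(a \right)} = 4 \cdot 125^{2} - a = 4 \cdot 15625 - a = 62500 - a$)
$\frac{c{\left(-1 \right)}}{60} + \frac{308}{41} = \frac{62500 - -1}{60} + \frac{308}{41} = \left(62500 + 1\right) \frac{1}{60} + 308 \cdot \frac{1}{41} = 62501 \cdot \frac{1}{60} + \frac{308}{41} = \frac{62501}{60} + \frac{308}{41} = \frac{2581021}{2460}$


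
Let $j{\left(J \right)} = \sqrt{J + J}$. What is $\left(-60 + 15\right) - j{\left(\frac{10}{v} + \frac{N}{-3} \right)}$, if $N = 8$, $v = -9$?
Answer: $-45 - \frac{2 i \sqrt{17}}{3} \approx -45.0 - 2.7487 i$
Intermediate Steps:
$j{\left(J \right)} = \sqrt{2} \sqrt{J}$ ($j{\left(J \right)} = \sqrt{2 J} = \sqrt{2} \sqrt{J}$)
$\left(-60 + 15\right) - j{\left(\frac{10}{v} + \frac{N}{-3} \right)} = \left(-60 + 15\right) - \sqrt{2} \sqrt{\frac{10}{-9} + \frac{8}{-3}} = -45 - \sqrt{2} \sqrt{10 \left(- \frac{1}{9}\right) + 8 \left(- \frac{1}{3}\right)} = -45 - \sqrt{2} \sqrt{- \frac{10}{9} - \frac{8}{3}} = -45 - \sqrt{2} \sqrt{- \frac{34}{9}} = -45 - \sqrt{2} \frac{i \sqrt{34}}{3} = -45 - \frac{2 i \sqrt{17}}{3}$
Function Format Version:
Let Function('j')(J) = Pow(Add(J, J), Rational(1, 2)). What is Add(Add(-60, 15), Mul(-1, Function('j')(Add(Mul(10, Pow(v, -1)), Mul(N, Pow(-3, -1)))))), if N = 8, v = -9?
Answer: Add(-45, Mul(Rational(-2, 3), I, Pow(17, Rational(1, 2)))) ≈ Add(-45.000, Mul(-2.7487, I))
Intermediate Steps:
Function('j')(J) = Mul(Pow(2, Rational(1, 2)), Pow(J, Rational(1, 2))) (Function('j')(J) = Pow(Mul(2, J), Rational(1, 2)) = Mul(Pow(2, Rational(1, 2)), Pow(J, Rational(1, 2))))
Add(Add(-60, 15), Mul(-1, Function('j')(Add(Mul(10, Pow(v, -1)), Mul(N, Pow(-3, -1)))))) = Add(Add(-60, 15), Mul(-1, Mul(Pow(2, Rational(1, 2)), Pow(Add(Mul(10, Pow(-9, -1)), Mul(8, Pow(-3, -1))), Rational(1, 2))))) = Add(-45, Mul(-1, Mul(Pow(2, Rational(1, 2)), Pow(Add(Mul(10, Rational(-1, 9)), Mul(8, Rational(-1, 3))), Rational(1, 2))))) = Add(-45, Mul(-1, Mul(Pow(2, Rational(1, 2)), Pow(Add(Rational(-10, 9), Rational(-8, 3)), Rational(1, 2))))) = Add(-45, Mul(-1, Mul(Pow(2, Rational(1, 2)), Pow(Rational(-34, 9), Rational(1, 2))))) = Add(-45, Mul(-1, Mul(Pow(2, Rational(1, 2)), Mul(Rational(1, 3), I, Pow(34, Rational(1, 2)))))) = Add(-45, Mul(-1, Mul(Rational(2, 3), I, Pow(17, Rational(1, 2))))) = Add(-45, Mul(Rational(-2, 3), I, Pow(17, Rational(1, 2))))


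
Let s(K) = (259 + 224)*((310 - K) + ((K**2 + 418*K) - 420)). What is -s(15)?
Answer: -3076710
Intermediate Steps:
s(K) = -53130 + 483*K**2 + 201411*K (s(K) = 483*((310 - K) + (-420 + K**2 + 418*K)) = 483*(-110 + K**2 + 417*K) = -53130 + 483*K**2 + 201411*K)
-s(15) = -(-53130 + 483*15**2 + 201411*15) = -(-53130 + 483*225 + 3021165) = -(-53130 + 108675 + 3021165) = -1*3076710 = -3076710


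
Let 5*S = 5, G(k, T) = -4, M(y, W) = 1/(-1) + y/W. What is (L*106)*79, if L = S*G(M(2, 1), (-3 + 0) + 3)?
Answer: -33496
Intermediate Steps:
M(y, W) = -1 + y/W (M(y, W) = 1*(-1) + y/W = -1 + y/W)
S = 1 (S = (⅕)*5 = 1)
L = -4 (L = 1*(-4) = -4)
(L*106)*79 = -4*106*79 = -424*79 = -33496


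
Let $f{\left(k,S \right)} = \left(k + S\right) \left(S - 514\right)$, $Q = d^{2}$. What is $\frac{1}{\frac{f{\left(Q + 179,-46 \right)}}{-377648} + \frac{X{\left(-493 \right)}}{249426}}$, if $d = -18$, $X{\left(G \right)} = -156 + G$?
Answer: $\frac{5887201878}{3974250523} \approx 1.4813$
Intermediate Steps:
$Q = 324$ ($Q = \left(-18\right)^{2} = 324$)
$f{\left(k,S \right)} = \left(-514 + S\right) \left(S + k\right)$ ($f{\left(k,S \right)} = \left(S + k\right) \left(-514 + S\right) = \left(-514 + S\right) \left(S + k\right)$)
$\frac{1}{\frac{f{\left(Q + 179,-46 \right)}}{-377648} + \frac{X{\left(-493 \right)}}{249426}} = \frac{1}{\frac{\left(-46\right)^{2} - -23644 - 514 \left(324 + 179\right) - 46 \left(324 + 179\right)}{-377648} + \frac{-156 - 493}{249426}} = \frac{1}{\left(2116 + 23644 - 258542 - 23138\right) \left(- \frac{1}{377648}\right) - \frac{649}{249426}} = \frac{1}{\left(-255920\right) \left(- \frac{1}{377648}\right) - \frac{649}{249426}} = \frac{1}{\frac{15995}{23603} - \frac{649}{249426}} = \frac{1}{\frac{3974250523}{5887201878}} = \frac{5887201878}{3974250523}$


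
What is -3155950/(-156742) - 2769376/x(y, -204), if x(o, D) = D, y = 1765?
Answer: 54340168349/3996921 ≈ 13596.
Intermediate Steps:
-3155950/(-156742) - 2769376/x(y, -204) = -3155950/(-156742) - 2769376/(-204) = -3155950*(-1/156742) - 2769376*(-1/204) = 1577975/78371 + 692344/51 = 54340168349/3996921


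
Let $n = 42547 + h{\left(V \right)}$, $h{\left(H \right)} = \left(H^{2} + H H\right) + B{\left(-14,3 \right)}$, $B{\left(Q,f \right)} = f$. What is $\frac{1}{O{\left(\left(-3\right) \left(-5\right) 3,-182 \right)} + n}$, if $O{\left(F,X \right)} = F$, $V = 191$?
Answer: $\frac{1}{115557} \approx 8.6537 \cdot 10^{-6}$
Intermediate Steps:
$h{\left(H \right)} = 3 + 2 H^{2}$ ($h{\left(H \right)} = \left(H^{2} + H H\right) + 3 = \left(H^{2} + H^{2}\right) + 3 = 2 H^{2} + 3 = 3 + 2 H^{2}$)
$n = 115512$ ($n = 42547 + \left(3 + 2 \cdot 191^{2}\right) = 42547 + \left(3 + 2 \cdot 36481\right) = 42547 + \left(3 + 72962\right) = 42547 + 72965 = 115512$)
$\frac{1}{O{\left(\left(-3\right) \left(-5\right) 3,-182 \right)} + n} = \frac{1}{\left(-3\right) \left(-5\right) 3 + 115512} = \frac{1}{15 \cdot 3 + 115512} = \frac{1}{45 + 115512} = \frac{1}{115557}$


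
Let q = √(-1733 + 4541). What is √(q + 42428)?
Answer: √(42428 + 6*√78) ≈ 206.11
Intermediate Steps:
q = 6*√78 (q = √2808 = 6*√78 ≈ 52.991)
√(q + 42428) = √(6*√78 + 42428) = √(42428 + 6*√78)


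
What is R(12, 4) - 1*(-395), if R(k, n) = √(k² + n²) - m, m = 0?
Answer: 395 + 4*√10 ≈ 407.65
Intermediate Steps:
R(k, n) = √(k² + n²) (R(k, n) = √(k² + n²) - 1*0 = √(k² + n²) + 0 = √(k² + n²))
R(12, 4) - 1*(-395) = √(12² + 4²) - 1*(-395) = √(144 + 16) + 395 = √160 + 395 = 4*√10 + 395 = 395 + 4*√10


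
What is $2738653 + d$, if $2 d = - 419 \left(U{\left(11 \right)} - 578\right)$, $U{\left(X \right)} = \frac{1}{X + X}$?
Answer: $\frac{125828317}{44} \approx 2.8597 \cdot 10^{6}$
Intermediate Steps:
$U{\left(X \right)} = \frac{1}{2 X}$
$d = \frac{5327585}{44}$ ($d = \frac{\left(-419\right) \left(\frac{1}{2 \cdot 11} - 578\right)}{2} = \frac{\left(-419\right) \left(\frac{1}{2} \cdot \frac{1}{11} - 578\right)}{2} = \frac{\left(-419\right) \left(\frac{1}{22} - 578\right)}{2} = \frac{\left(-419\right) \left(- \frac{12715}{22}\right)}{2} = \frac{1}{2} \cdot \frac{5327585}{22} = \frac{5327585}{44} \approx 1.2108 \cdot 10^{5}$)
$2738653 + d = 2738653 + \frac{5327585}{44} = \frac{125828317}{44}$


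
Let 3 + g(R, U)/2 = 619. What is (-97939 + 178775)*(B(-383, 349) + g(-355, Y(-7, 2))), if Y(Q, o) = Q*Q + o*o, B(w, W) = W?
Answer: 127801716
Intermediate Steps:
Y(Q, o) = Q**2 + o**2
g(R, U) = 1232 (g(R, U) = -6 + 2*619 = -6 + 1238 = 1232)
(-97939 + 178775)*(B(-383, 349) + g(-355, Y(-7, 2))) = (-97939 + 178775)*(349 + 1232) = 80836*1581 = 127801716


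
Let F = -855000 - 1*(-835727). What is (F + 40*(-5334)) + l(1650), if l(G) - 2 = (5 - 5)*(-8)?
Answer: -232631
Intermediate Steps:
l(G) = 2 (l(G) = 2 + (5 - 5)*(-8) = 2 + 0*(-8) = 2 + 0 = 2)
F = -19273 (F = -855000 + 835727 = -19273)
(F + 40*(-5334)) + l(1650) = (-19273 + 40*(-5334)) + 2 = (-19273 - 213360) + 2 = -232633 + 2 = -232631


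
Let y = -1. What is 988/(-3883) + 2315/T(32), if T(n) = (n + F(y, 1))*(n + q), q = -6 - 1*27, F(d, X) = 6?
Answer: -9026689/147554 ≈ -61.175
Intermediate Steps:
q = -33 (q = -6 - 27 = -33)
T(n) = (-33 + n)*(6 + n) (T(n) = (n + 6)*(n - 33) = (6 + n)*(-33 + n) = (-33 + n)*(6 + n))
988/(-3883) + 2315/T(32) = 988/(-3883) + 2315/(-198 + 32² - 27*32) = 988*(-1/3883) + 2315/(-198 + 1024 - 864) = -988/3883 + 2315/(-38) = -988/3883 + 2315*(-1/38) = -988/3883 - 2315/38 = -9026689/147554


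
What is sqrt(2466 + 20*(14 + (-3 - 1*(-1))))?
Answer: sqrt(2706) ≈ 52.019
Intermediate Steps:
sqrt(2466 + 20*(14 + (-3 - 1*(-1)))) = sqrt(2466 + 20*(14 + (-3 + 1))) = sqrt(2466 + 20*(14 - 2)) = sqrt(2466 + 20*12) = sqrt(2466 + 240) = sqrt(2706)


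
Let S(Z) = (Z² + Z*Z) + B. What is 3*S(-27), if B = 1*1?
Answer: 4377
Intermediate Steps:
B = 1
S(Z) = 1 + 2*Z² (S(Z) = (Z² + Z*Z) + 1 = (Z² + Z²) + 1 = 2*Z² + 1 = 1 + 2*Z²)
3*S(-27) = 3*(1 + 2*(-27)²) = 3*(1 + 2*729) = 3*(1 + 1458) = 3*1459 = 4377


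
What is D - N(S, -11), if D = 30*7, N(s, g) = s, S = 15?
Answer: 195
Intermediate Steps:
D = 210
D - N(S, -11) = 210 - 1*15 = 210 - 15 = 195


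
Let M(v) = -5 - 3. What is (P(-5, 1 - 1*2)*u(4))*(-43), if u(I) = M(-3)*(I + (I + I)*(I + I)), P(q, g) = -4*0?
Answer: 0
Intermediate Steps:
M(v) = -8
P(q, g) = 0
u(I) = -32*I² - 8*I (u(I) = -8*(I + (I + I)*(I + I)) = -8*(I + (2*I)*(2*I)) = -8*(I + 4*I²) = -32*I² - 8*I)
(P(-5, 1 - 1*2)*u(4))*(-43) = (0*(-8*4*(1 + 4*4)))*(-43) = (0*(-8*4*(1 + 16)))*(-43) = (0*(-8*4*17))*(-43) = (0*(-544))*(-43) = 0*(-43) = 0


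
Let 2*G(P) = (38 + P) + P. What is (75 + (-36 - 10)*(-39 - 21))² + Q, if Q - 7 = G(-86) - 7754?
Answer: 8029411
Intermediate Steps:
G(P) = 19 + P (G(P) = ((38 + P) + P)/2 = (38 + 2*P)/2 = 19 + P)
Q = -7814 (Q = 7 + ((19 - 86) - 7754) = 7 + (-67 - 7754) = 7 - 7821 = -7814)
(75 + (-36 - 10)*(-39 - 21))² + Q = (75 + (-36 - 10)*(-39 - 21))² - 7814 = (75 - 46*(-60))² - 7814 = (75 + 2760)² - 7814 = 2835² - 7814 = 8037225 - 7814 = 8029411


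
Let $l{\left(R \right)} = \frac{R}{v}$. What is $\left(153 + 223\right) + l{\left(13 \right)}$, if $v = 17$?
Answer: $\frac{6405}{17} \approx 376.76$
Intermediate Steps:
$l{\left(R \right)} = \frac{R}{17}$
$\left(153 + 223\right) + l{\left(13 \right)} = \left(153 + 223\right) + \frac{1}{17} \cdot 13 = 376 + \frac{13}{17} = \frac{6405}{17}$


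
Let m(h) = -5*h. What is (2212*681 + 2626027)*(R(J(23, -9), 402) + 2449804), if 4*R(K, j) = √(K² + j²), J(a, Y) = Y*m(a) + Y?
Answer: 10123567599796 + 12397197*√33730/2 ≈ 1.0125e+13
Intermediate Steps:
J(a, Y) = Y - 5*Y*a (J(a, Y) = Y*(-5*a) + Y = -5*Y*a + Y = Y - 5*Y*a)
R(K, j) = √(K² + j²)/4
(2212*681 + 2626027)*(R(J(23, -9), 402) + 2449804) = (2212*681 + 2626027)*(√((-9*(1 - 5*23))² + 402²)/4 + 2449804) = (1506372 + 2626027)*(√((-9*(1 - 115))² + 161604)/4 + 2449804) = 4132399*(√((-9*(-114))² + 161604)/4 + 2449804) = 4132399*(√(1026² + 161604)/4 + 2449804) = 4132399*(√(1052676 + 161604)/4 + 2449804) = 4132399*(√1214280/4 + 2449804) = 4132399*((6*√33730)/4 + 2449804) = 4132399*(3*√33730/2 + 2449804) = 4132399*(2449804 + 3*√33730/2) = 10123567599796 + 12397197*√33730/2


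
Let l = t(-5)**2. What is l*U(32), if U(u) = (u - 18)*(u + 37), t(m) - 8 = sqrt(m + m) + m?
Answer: -966 + 5796*I*sqrt(10) ≈ -966.0 + 18329.0*I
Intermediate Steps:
t(m) = 8 + m + sqrt(2)*sqrt(m) (t(m) = 8 + (sqrt(m + m) + m) = 8 + (sqrt(2*m) + m) = 8 + (sqrt(2)*sqrt(m) + m) = 8 + (m + sqrt(2)*sqrt(m)) = 8 + m + sqrt(2)*sqrt(m))
U(u) = (-18 + u)*(37 + u)
l = (3 + I*sqrt(10))**2 (l = (8 - 5 + sqrt(2)*sqrt(-5))**2 = (8 - 5 + sqrt(2)*(I*sqrt(5)))**2 = (8 - 5 + I*sqrt(10))**2 = (3 + I*sqrt(10))**2 ≈ -1.0 + 18.974*I)
l*U(32) = (3 + I*sqrt(10))**2*(-666 + 32**2 + 19*32) = (3 + I*sqrt(10))**2*(-666 + 1024 + 608) = (3 + I*sqrt(10))**2*966 = 966*(3 + I*sqrt(10))**2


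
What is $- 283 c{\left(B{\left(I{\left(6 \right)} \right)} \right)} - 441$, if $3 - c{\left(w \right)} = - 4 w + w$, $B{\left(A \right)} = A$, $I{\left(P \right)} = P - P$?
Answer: $-1290$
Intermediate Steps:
$I{\left(P \right)} = 0$
$c{\left(w \right)} = 3 + 3 w$ ($c{\left(w \right)} = 3 - \left(- 4 w + w\right) = 3 - - 3 w = 3 + 3 w$)
$- 283 c{\left(B{\left(I{\left(6 \right)} \right)} \right)} - 441 = - 283 \left(3 + 3 \cdot 0\right) - 441 = - 283 \left(3 + 0\right) - 441 = \left(-283\right) 3 - 441 = -849 - 441 = -1290$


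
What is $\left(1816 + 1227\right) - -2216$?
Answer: $5259$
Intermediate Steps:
$\left(1816 + 1227\right) - -2216 = 3043 + 2216 = 5259$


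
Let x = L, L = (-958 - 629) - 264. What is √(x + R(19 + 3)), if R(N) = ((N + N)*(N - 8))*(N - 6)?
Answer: √8005 ≈ 89.471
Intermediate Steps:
L = -1851 (L = -1587 - 264 = -1851)
R(N) = 2*N*(-8 + N)*(-6 + N) (R(N) = ((2*N)*(-8 + N))*(-6 + N) = (2*N*(-8 + N))*(-6 + N) = 2*N*(-8 + N)*(-6 + N))
x = -1851
√(x + R(19 + 3)) = √(-1851 + 2*(19 + 3)*(48 + (19 + 3)² - 14*(19 + 3))) = √(-1851 + 2*22*(48 + 22² - 14*22)) = √(-1851 + 2*22*(48 + 484 - 308)) = √(-1851 + 2*22*224) = √(-1851 + 9856) = √8005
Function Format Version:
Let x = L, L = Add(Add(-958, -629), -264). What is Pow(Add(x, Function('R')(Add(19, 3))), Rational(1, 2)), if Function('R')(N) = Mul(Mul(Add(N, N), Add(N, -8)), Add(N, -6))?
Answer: Pow(8005, Rational(1, 2)) ≈ 89.471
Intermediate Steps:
L = -1851 (L = Add(-1587, -264) = -1851)
Function('R')(N) = Mul(2, N, Add(-8, N), Add(-6, N)) (Function('R')(N) = Mul(Mul(Mul(2, N), Add(-8, N)), Add(-6, N)) = Mul(Mul(2, N, Add(-8, N)), Add(-6, N)) = Mul(2, N, Add(-8, N), Add(-6, N)))
x = -1851
Pow(Add(x, Function('R')(Add(19, 3))), Rational(1, 2)) = Pow(Add(-1851, Mul(2, Add(19, 3), Add(48, Pow(Add(19, 3), 2), Mul(-14, Add(19, 3))))), Rational(1, 2)) = Pow(Add(-1851, Mul(2, 22, Add(48, Pow(22, 2), Mul(-14, 22)))), Rational(1, 2)) = Pow(Add(-1851, Mul(2, 22, Add(48, 484, -308))), Rational(1, 2)) = Pow(Add(-1851, Mul(2, 22, 224)), Rational(1, 2)) = Pow(Add(-1851, 9856), Rational(1, 2)) = Pow(8005, Rational(1, 2))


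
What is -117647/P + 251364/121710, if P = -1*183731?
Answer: 10083695909/3726983335 ≈ 2.7056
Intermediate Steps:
P = -183731
-117647/P + 251364/121710 = -117647/(-183731) + 251364/121710 = -117647*(-1/183731) + 251364*(1/121710) = 117647/183731 + 41894/20285 = 10083695909/3726983335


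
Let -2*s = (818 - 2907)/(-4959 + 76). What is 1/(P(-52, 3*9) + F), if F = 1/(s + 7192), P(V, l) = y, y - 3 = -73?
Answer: -70234983/4916439044 ≈ -0.014286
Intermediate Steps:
y = -70 (y = 3 - 73 = -70)
P(V, l) = -70
s = -2089/9766 (s = -(818 - 2907)/(2*(-4959 + 76)) = -(-2089)/(2*(-4883)) = -(-2089)*(-1)/(2*4883) = -½*2089/4883 = -2089/9766 ≈ -0.21391)
F = 9766/70234983 (F = 1/(-2089/9766 + 7192) = 1/(70234983/9766) = 9766/70234983 ≈ 0.00013905)
1/(P(-52, 3*9) + F) = 1/(-70 + 9766/70234983) = 1/(-4916439044/70234983) = -70234983/4916439044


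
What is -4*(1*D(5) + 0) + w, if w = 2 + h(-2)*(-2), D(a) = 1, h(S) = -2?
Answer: 2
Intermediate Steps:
w = 6 (w = 2 - 2*(-2) = 2 + 4 = 6)
-4*(1*D(5) + 0) + w = -4*(1*1 + 0) + 6 = -4*(1 + 0) + 6 = -4*1 + 6 = -4 + 6 = 2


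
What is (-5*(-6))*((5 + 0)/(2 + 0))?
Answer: 75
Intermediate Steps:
(-5*(-6))*((5 + 0)/(2 + 0)) = 30*(5/2) = 75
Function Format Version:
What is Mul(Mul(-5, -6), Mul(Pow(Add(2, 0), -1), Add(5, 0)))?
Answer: 75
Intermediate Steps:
Mul(Mul(-5, -6), Mul(Pow(Add(2, 0), -1), Add(5, 0))) = Mul(30, Mul(Pow(2, -1), 5)) = Mul(30, Mul(Rational(1, 2), 5)) = Mul(30, Rational(5, 2)) = 75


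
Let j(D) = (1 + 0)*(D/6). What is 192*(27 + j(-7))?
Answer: 4960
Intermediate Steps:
j(D) = D/6 (j(D) = 1*(D*(⅙)) = 1*(D/6) = D/6)
192*(27 + j(-7)) = 192*(27 + (⅙)*(-7)) = 192*(27 - 7/6) = 192*(155/6) = 4960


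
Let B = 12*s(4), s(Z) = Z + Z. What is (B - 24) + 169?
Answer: 241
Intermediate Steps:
s(Z) = 2*Z
B = 96 (B = 12*(2*4) = 12*8 = 96)
(B - 24) + 169 = (96 - 24) + 169 = 72 + 169 = 241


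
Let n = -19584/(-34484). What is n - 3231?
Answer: -27849555/8621 ≈ -3230.4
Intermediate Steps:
n = 4896/8621 (n = -19584*(-1/34484) = 4896/8621 ≈ 0.56792)
n - 3231 = 4896/8621 - 3231 = -27849555/8621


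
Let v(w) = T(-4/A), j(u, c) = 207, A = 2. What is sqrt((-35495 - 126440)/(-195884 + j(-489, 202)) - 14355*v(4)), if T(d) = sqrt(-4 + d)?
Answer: sqrt(31686954995 - 549645604962795*I*sqrt(6))/195677 ≈ 132.6 - 132.59*I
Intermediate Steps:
v(w) = I*sqrt(6) (v(w) = sqrt(-4 - 4/2) = sqrt(-4 - 4*1/2) = sqrt(-4 - 2) = sqrt(-6) = I*sqrt(6))
sqrt((-35495 - 126440)/(-195884 + j(-489, 202)) - 14355*v(4)) = sqrt((-35495 - 126440)/(-195884 + 207) - 14355*I*sqrt(6)) = sqrt(-161935/(-195677) - 14355*I*sqrt(6)) = sqrt(-161935*(-1/195677) - 14355*I*sqrt(6)) = sqrt(161935/195677 - 14355*I*sqrt(6))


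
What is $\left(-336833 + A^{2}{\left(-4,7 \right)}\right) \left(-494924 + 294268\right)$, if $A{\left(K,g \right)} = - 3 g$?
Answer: $67499073152$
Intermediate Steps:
$\left(-336833 + A^{2}{\left(-4,7 \right)}\right) \left(-494924 + 294268\right) = \left(-336833 + \left(\left(-3\right) 7\right)^{2}\right) \left(-494924 + 294268\right) = \left(-336833 + \left(-21\right)^{2}\right) \left(-200656\right) = \left(-336833 + 441\right) \left(-200656\right) = \left(-336392\right) \left(-200656\right) = 67499073152$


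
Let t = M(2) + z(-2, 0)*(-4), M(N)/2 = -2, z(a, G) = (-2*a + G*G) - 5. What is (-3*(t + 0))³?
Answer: 0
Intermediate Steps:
z(a, G) = -5 + G² - 2*a (z(a, G) = (-2*a + G²) - 5 = (G² - 2*a) - 5 = -5 + G² - 2*a)
M(N) = -4 (M(N) = 2*(-2) = -4)
t = 0 (t = -4 + (-5 + 0² - 2*(-2))*(-4) = -4 + (-5 + 0 + 4)*(-4) = -4 - 1*(-4) = -4 + 4 = 0)
(-3*(t + 0))³ = (-3*(0 + 0))³ = (-3*0)³ = 0³ = 0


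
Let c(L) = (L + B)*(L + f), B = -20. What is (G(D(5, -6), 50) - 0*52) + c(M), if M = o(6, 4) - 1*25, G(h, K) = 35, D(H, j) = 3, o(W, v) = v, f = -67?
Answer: 3643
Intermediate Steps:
M = -21 (M = 4 - 1*25 = 4 - 25 = -21)
c(L) = (-67 + L)*(-20 + L) (c(L) = (L - 20)*(L - 67) = (-20 + L)*(-67 + L) = (-67 + L)*(-20 + L))
(G(D(5, -6), 50) - 0*52) + c(M) = (35 - 0*52) + (1340 + (-21)² - 87*(-21)) = (35 - 1*0) + (1340 + 441 + 1827) = (35 + 0) + 3608 = 35 + 3608 = 3643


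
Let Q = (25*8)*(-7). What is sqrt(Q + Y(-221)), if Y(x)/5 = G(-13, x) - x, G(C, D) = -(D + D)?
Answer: sqrt(1915) ≈ 43.761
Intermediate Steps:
G(C, D) = -2*D
Q = -1400 (Q = 200*(-7) = -1400)
Y(x) = -15*x (Y(x) = 5*(-2*x - x) = 5*(-3*x) = -15*x)
sqrt(Q + Y(-221)) = sqrt(-1400 - 15*(-221)) = sqrt(-1400 + 3315) = sqrt(1915)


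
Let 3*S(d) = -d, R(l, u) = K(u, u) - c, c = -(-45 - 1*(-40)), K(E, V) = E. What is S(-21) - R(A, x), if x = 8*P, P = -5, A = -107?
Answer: 52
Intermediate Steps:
x = -40 (x = 8*(-5) = -40)
c = 5 (c = -(-45 + 40) = -1*(-5) = 5)
R(l, u) = -5 + u (R(l, u) = u - 1*5 = u - 5 = -5 + u)
S(d) = -d/3 (S(d) = (-d)/3 = -d/3)
S(-21) - R(A, x) = -1/3*(-21) - (-5 - 40) = 7 - 1*(-45) = 7 + 45 = 52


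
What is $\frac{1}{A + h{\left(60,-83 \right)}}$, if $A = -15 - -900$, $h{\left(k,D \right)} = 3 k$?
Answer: $\frac{1}{1065} \approx 0.00093897$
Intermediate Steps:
$A = 885$ ($A = -15 + 900 = 885$)
$\frac{1}{A + h{\left(60,-83 \right)}} = \frac{1}{885 + 3 \cdot 60} = \frac{1}{885 + 180} = \frac{1}{1065}$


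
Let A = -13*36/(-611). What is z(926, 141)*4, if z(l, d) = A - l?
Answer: -173944/47 ≈ -3700.9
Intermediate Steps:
A = 36/47 (A = -468*(-1/611) = 36/47 ≈ 0.76596)
z(l, d) = 36/47 - l
z(926, 141)*4 = (36/47 - 1*926)*4 = (36/47 - 926)*4 = -43486/47*4 = -173944/47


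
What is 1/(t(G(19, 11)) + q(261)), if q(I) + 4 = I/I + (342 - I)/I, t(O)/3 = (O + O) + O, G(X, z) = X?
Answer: 29/4881 ≈ 0.0059414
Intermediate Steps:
t(O) = 9*O (t(O) = 3*((O + O) + O) = 3*(2*O + O) = 3*(3*O) = 9*O)
q(I) = -3 + (342 - I)/I (q(I) = -4 + (I/I + (342 - I)/I) = -4 + (1 + (342 - I)/I) = -3 + (342 - I)/I)
1/(t(G(19, 11)) + q(261)) = 1/(9*19 + (-4 + 342/261)) = 1/(171 + (-4 + 342*(1/261))) = 1/(171 + (-4 + 38/29)) = 1/(171 - 78/29) = 1/(4881/29) = 29/4881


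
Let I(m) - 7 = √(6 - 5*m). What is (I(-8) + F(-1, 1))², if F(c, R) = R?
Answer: (8 + √46)² ≈ 218.52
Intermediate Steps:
I(m) = 7 + √(6 - 5*m)
(I(-8) + F(-1, 1))² = ((7 + √(6 - 5*(-8))) + 1)² = ((7 + √(6 + 40)) + 1)² = ((7 + √46) + 1)² = (8 + √46)²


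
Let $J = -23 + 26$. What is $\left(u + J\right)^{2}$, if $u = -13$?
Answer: $100$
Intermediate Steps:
$J = 3$
$\left(u + J\right)^{2} = \left(-13 + 3\right)^{2} = \left(-10\right)^{2} = 100$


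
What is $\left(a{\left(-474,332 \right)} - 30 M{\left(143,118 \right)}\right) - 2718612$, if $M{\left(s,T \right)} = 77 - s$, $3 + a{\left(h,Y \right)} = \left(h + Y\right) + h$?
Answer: $-2717251$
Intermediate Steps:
$a{\left(h,Y \right)} = -3 + Y + 2 h$ ($a{\left(h,Y \right)} = -3 + \left(\left(h + Y\right) + h\right) = -3 + \left(\left(Y + h\right) + h\right) = -3 + \left(Y + 2 h\right) = -3 + Y + 2 h$)
$\left(a{\left(-474,332 \right)} - 30 M{\left(143,118 \right)}\right) - 2718612 = \left(\left(-3 + 332 + 2 \left(-474\right)\right) - 30 \left(77 - 143\right)\right) - 2718612 = \left(\left(-3 + 332 - 948\right) - 30 \left(77 - 143\right)\right) - 2718612 = \left(-619 - -1980\right) - 2718612 = \left(-619 + 1980\right) - 2718612 = 1361 - 2718612 = -2717251$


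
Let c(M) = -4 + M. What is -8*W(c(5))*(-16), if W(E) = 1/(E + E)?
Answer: 64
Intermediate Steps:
W(E) = 1/(2*E)
-8*W(c(5))*(-16) = -4/(-4 + 5)*(-16) = -4/1*(-16) = -4*(-16) = 64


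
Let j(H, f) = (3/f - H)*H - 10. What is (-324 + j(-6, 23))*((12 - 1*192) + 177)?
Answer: 25584/23 ≈ 1112.3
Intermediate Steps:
j(H, f) = -10 + H*(-H + 3/f) (j(H, f) = (-H + 3/f)*H - 10 = H*(-H + 3/f) - 10 = -10 + H*(-H + 3/f))
(-324 + j(-6, 23))*((12 - 1*192) + 177) = (-324 + (-10 - 1*(-6)**2 + 3*(-6)/23))*((12 - 1*192) + 177) = (-324 + (-10 - 1*36 + 3*(-6)*(1/23)))*((12 - 192) + 177) = (-324 + (-10 - 36 - 18/23))*(-180 + 177) = (-324 - 1076/23)*(-3) = -8528/23*(-3) = 25584/23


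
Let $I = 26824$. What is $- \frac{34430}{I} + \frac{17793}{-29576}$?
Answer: $- \frac{186947639}{99168328} \approx -1.8852$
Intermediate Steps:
$- \frac{34430}{I} + \frac{17793}{-29576} = - \frac{34430}{26824} + \frac{17793}{-29576} = \left(-34430\right) \frac{1}{26824} + 17793 \left(- \frac{1}{29576}\right) = - \frac{17215}{13412} - \frac{17793}{29576} = - \frac{186947639}{99168328}$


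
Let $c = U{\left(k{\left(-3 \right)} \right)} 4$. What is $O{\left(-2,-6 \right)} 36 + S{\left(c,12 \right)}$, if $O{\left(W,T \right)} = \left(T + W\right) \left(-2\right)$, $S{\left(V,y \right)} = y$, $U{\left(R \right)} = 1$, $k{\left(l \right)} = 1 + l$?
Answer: $588$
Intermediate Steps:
$c = 4$ ($c = 1 \cdot 4 = 4$)
$O{\left(W,T \right)} = - 2 T - 2 W$
$O{\left(-2,-6 \right)} 36 + S{\left(c,12 \right)} = \left(\left(-2\right) \left(-6\right) - -4\right) 36 + 12 = \left(12 + 4\right) 36 + 12 = 16 \cdot 36 + 12 = 576 + 12 = 588$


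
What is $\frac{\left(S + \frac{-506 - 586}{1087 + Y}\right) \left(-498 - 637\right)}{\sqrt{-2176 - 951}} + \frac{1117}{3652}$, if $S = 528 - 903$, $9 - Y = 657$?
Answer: $\frac{1117}{3652} - \frac{188088795 i \sqrt{3127}}{1372753} \approx 0.30586 - 7661.9 i$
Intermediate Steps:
$Y = -648$ ($Y = 9 - 657 = -648$)
$S = -375$
$\frac{\left(S + \frac{-506 - 586}{1087 + Y}\right) \left(-498 - 637\right)}{\sqrt{-2176 - 951}} + \frac{1117}{3652} = \frac{\left(-375 + \frac{-506 - 586}{1087 - 648}\right) \left(-498 - 637\right)}{\sqrt{-2176 - 951}} + \frac{1117}{3652} = \frac{\left(-375 - \frac{1092}{439}\right) \left(-1135\right)}{\sqrt{-3127}} + 1117 \cdot \frac{1}{3652} = \frac{\left(-375 - \frac{1092}{439}\right) \left(-1135\right)}{i \sqrt{3127}} + \frac{1117}{3652} = \left(-375 - \frac{1092}{439}\right) \left(-1135\right) \left(- \frac{i \sqrt{3127}}{3127}\right) + \frac{1117}{3652} = \left(- \frac{165717}{439}\right) \left(-1135\right) \left(- \frac{i \sqrt{3127}}{3127}\right) + \frac{1117}{3652} = \frac{188088795 \left(- \frac{i \sqrt{3127}}{3127}\right)}{439} + \frac{1117}{3652} = - \frac{188088795 i \sqrt{3127}}{1372753} + \frac{1117}{3652} = \frac{1117}{3652} - \frac{188088795 i \sqrt{3127}}{1372753}$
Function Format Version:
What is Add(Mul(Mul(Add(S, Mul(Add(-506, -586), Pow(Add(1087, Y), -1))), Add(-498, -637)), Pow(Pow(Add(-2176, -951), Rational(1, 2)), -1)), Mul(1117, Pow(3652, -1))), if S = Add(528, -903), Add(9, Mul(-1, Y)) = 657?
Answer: Add(Rational(1117, 3652), Mul(Rational(-188088795, 1372753), I, Pow(3127, Rational(1, 2)))) ≈ Add(0.30586, Mul(-7661.9, I))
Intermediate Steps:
Y = -648 (Y = Add(9, Mul(-1, 657)) = Add(9, -657) = -648)
S = -375
Add(Mul(Mul(Add(S, Mul(Add(-506, -586), Pow(Add(1087, Y), -1))), Add(-498, -637)), Pow(Pow(Add(-2176, -951), Rational(1, 2)), -1)), Mul(1117, Pow(3652, -1))) = Add(Mul(Mul(Add(-375, Mul(Add(-506, -586), Pow(Add(1087, -648), -1))), Add(-498, -637)), Pow(Pow(Add(-2176, -951), Rational(1, 2)), -1)), Mul(1117, Pow(3652, -1))) = Add(Mul(Mul(Add(-375, Mul(-1092, Pow(439, -1))), -1135), Pow(Pow(-3127, Rational(1, 2)), -1)), Mul(1117, Rational(1, 3652))) = Add(Mul(Mul(Add(-375, Mul(-1092, Rational(1, 439))), -1135), Pow(Mul(I, Pow(3127, Rational(1, 2))), -1)), Rational(1117, 3652)) = Add(Mul(Mul(Add(-375, Rational(-1092, 439)), -1135), Mul(Rational(-1, 3127), I, Pow(3127, Rational(1, 2)))), Rational(1117, 3652)) = Add(Mul(Mul(Rational(-165717, 439), -1135), Mul(Rational(-1, 3127), I, Pow(3127, Rational(1, 2)))), Rational(1117, 3652)) = Add(Mul(Rational(188088795, 439), Mul(Rational(-1, 3127), I, Pow(3127, Rational(1, 2)))), Rational(1117, 3652)) = Add(Mul(Rational(-188088795, 1372753), I, Pow(3127, Rational(1, 2))), Rational(1117, 3652)) = Add(Rational(1117, 3652), Mul(Rational(-188088795, 1372753), I, Pow(3127, Rational(1, 2))))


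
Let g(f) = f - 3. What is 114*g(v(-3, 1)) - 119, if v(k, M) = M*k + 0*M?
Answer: -803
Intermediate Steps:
v(k, M) = M*k (v(k, M) = M*k + 0 = M*k)
g(f) = -3 + f
114*g(v(-3, 1)) - 119 = 114*(-3 + 1*(-3)) - 119 = 114*(-3 - 3) - 119 = 114*(-6) - 119 = -684 - 119 = -803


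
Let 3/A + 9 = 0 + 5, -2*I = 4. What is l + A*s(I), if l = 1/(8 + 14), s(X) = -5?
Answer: 167/44 ≈ 3.7955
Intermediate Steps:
I = -2 (I = -1/2*4 = -2)
A = -3/4 (A = 3/(-9 + (0 + 5)) = 3/(-9 + 5) = 3/(-4) = 3*(-1/4) = -3/4 ≈ -0.75000)
l = 1/22 ≈ 0.045455
l + A*s(I) = 1/22 - 3/4*(-5) = 1/22 + 15/4 = 167/44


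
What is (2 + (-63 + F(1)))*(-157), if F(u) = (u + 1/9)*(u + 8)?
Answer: 8007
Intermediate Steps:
F(u) = (8 + u)*(⅑ + u) (F(u) = (u + ⅑)*(8 + u) = (⅑ + u)*(8 + u) = (8 + u)*(⅑ + u))
(2 + (-63 + F(1)))*(-157) = (2 + (-63 + (8/9 + 1² + (73/9)*1)))*(-157) = (2 + (-63 + (8/9 + 1 + 73/9)))*(-157) = (2 + (-63 + 10))*(-157) = (2 - 53)*(-157) = -51*(-157) = 8007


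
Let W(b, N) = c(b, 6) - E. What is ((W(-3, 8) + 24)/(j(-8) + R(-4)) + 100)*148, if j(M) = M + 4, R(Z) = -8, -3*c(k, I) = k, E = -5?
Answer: 14430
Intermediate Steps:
c(k, I) = -k/3
W(b, N) = 5 - b/3 (W(b, N) = -b/3 - 1*(-5) = -b/3 + 5 = 5 - b/3)
j(M) = 4 + M
((W(-3, 8) + 24)/(j(-8) + R(-4)) + 100)*148 = (((5 - ⅓*(-3)) + 24)/((4 - 8) - 8) + 100)*148 = (((5 + 1) + 24)/(-4 - 8) + 100)*148 = ((6 + 24)/(-12) + 100)*148 = (30*(-1/12) + 100)*148 = (-5/2 + 100)*148 = (195/2)*148 = 14430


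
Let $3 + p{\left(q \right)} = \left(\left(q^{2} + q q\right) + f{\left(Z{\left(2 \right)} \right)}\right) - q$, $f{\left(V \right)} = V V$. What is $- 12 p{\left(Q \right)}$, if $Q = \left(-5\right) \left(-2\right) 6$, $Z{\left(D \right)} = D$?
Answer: $-85692$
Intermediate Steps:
$f{\left(V \right)} = V^{2}$
$Q = 60$ ($Q = 10 \cdot 6 = 60$)
$p{\left(q \right)} = 1 - q + 2 q^{2}$ ($p{\left(q \right)} = -3 - \left(-4 + q - q^{2} - q q\right) = -3 - \left(-4 + q - 2 q^{2}\right) = -3 + \left(4 - q + 2 q^{2}\right) = 1 - q + 2 q^{2}$)
$- 12 p{\left(Q \right)} = - 12 \left(1 - 60 + 2 \cdot 60^{2}\right) = - 12 \left(1 - 60 + 2 \cdot 3600\right) = - 12 \left(1 - 60 + 7200\right) = \left(-12\right) 7141 = -85692$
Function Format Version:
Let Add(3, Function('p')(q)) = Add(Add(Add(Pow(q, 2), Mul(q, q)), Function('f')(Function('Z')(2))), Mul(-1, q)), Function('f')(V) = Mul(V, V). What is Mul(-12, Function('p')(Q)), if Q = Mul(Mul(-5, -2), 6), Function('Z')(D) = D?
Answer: -85692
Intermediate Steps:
Function('f')(V) = Pow(V, 2)
Q = 60 (Q = Mul(10, 6) = 60)
Function('p')(q) = Add(1, Mul(-1, q), Mul(2, Pow(q, 2))) (Function('p')(q) = Add(-3, Add(Add(Add(Pow(q, 2), Mul(q, q)), Pow(2, 2)), Mul(-1, q))) = Add(-3, Add(Add(Add(Pow(q, 2), Pow(q, 2)), 4), Mul(-1, q))) = Add(-3, Add(Add(Mul(2, Pow(q, 2)), 4), Mul(-1, q))) = Add(-3, Add(Add(4, Mul(2, Pow(q, 2))), Mul(-1, q))) = Add(-3, Add(4, Mul(-1, q), Mul(2, Pow(q, 2)))) = Add(1, Mul(-1, q), Mul(2, Pow(q, 2))))
Mul(-12, Function('p')(Q)) = Mul(-12, Add(1, Mul(-1, 60), Mul(2, Pow(60, 2)))) = Mul(-12, Add(1, -60, Mul(2, 3600))) = Mul(-12, Add(1, -60, 7200)) = Mul(-12, 7141) = -85692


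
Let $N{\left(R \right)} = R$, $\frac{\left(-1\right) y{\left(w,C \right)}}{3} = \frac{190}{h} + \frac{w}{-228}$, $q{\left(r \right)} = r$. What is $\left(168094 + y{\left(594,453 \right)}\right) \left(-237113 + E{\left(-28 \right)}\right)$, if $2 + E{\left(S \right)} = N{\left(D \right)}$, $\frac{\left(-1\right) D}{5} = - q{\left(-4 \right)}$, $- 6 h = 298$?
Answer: $- \frac{225718719014235}{5662} \approx -3.9866 \cdot 10^{10}$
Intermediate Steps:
$h = - \frac{149}{3}$ ($h = \left(- \frac{1}{6}\right) 298 = - \frac{149}{3} \approx -49.667$)
$y{\left(w,C \right)} = \frac{1710}{149} + \frac{w}{76}$ ($y{\left(w,C \right)} = - 3 \left(\frac{190}{- \frac{149}{3}} + \frac{w}{-228}\right) = - 3 \left(190 \left(- \frac{3}{149}\right) + w \left(- \frac{1}{228}\right)\right) = - 3 \left(- \frac{570}{149} - \frac{w}{228}\right) = \frac{1710}{149} + \frac{w}{76}$)
$D = -20$ ($D = - 5 \left(\left(-1\right) \left(-4\right)\right) = \left(-5\right) 4 = -20$)
$E{\left(S \right)} = -22$ ($E{\left(S \right)} = -2 - 20 = -22$)
$\left(168094 + y{\left(594,453 \right)}\right) \left(-237113 + E{\left(-28 \right)}\right) = \left(168094 + \left(\frac{1710}{149} + \frac{1}{76} \cdot 594\right)\right) \left(-237113 - 22\right) = \left(168094 + \left(\frac{1710}{149} + \frac{297}{38}\right)\right) \left(-237135\right) = \left(168094 + \frac{109233}{5662}\right) \left(-237135\right) = \frac{951857461}{5662} \left(-237135\right) = - \frac{225718719014235}{5662}$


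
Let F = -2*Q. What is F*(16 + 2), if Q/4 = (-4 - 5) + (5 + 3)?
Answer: 144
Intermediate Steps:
Q = -4 (Q = 4*((-4 - 5) + (5 + 3)) = 4*(-9 + 8) = 4*(-1) = -4)
F = 8 (F = -2*(-4) = 8)
F*(16 + 2) = 8*(16 + 2) = 8*18 = 144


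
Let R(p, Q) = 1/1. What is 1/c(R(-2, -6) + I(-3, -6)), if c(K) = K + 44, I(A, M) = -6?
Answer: 1/39 ≈ 0.025641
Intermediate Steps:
R(p, Q) = 1
c(K) = 44 + K
1/c(R(-2, -6) + I(-3, -6)) = 1/(44 + (1 - 6)) = 1/(44 - 5) = 1/39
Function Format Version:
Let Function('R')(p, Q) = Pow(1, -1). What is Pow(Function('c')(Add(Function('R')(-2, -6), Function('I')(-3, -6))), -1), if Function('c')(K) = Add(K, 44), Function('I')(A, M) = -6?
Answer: Rational(1, 39) ≈ 0.025641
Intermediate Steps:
Function('R')(p, Q) = 1
Function('c')(K) = Add(44, K)
Pow(Function('c')(Add(Function('R')(-2, -6), Function('I')(-3, -6))), -1) = Pow(Add(44, Add(1, -6)), -1) = Pow(Add(44, -5), -1) = Pow(39, -1) = Rational(1, 39)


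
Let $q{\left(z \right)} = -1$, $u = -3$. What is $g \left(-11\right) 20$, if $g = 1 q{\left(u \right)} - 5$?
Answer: $1320$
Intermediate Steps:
$g = -6$ ($g = 1 \left(-1\right) - 5 = -1 - 5 = -6$)
$g \left(-11\right) 20 = \left(-6\right) \left(-11\right) 20 = 66 \cdot 20 = 1320$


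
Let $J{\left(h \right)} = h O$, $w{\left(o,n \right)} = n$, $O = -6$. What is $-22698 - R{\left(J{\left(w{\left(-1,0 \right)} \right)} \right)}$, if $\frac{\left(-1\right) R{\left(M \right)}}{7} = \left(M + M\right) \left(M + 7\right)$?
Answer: $-22698$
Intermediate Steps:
$J{\left(h \right)} = - 6 h$ ($J{\left(h \right)} = h \left(-6\right) = - 6 h$)
$R{\left(M \right)} = - 14 M \left(7 + M\right)$ ($R{\left(M \right)} = - 7 \left(M + M\right) \left(M + 7\right) = - 7 \cdot 2 M \left(7 + M\right) = - 14 M \left(7 + M\right)$)
$-22698 - R{\left(J{\left(w{\left(-1,0 \right)} \right)} \right)} = -22698 - - 14 \left(\left(-6\right) 0\right) \left(7 - 0\right) = -22698 - \left(-14\right) 0 \left(7 + 0\right) = -22698 - \left(-14\right) 0 \cdot 7 = -22698 - 0 = -22698 + 0 = -22698$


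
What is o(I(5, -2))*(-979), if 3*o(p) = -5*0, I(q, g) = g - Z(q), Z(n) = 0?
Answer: 0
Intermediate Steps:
I(q, g) = g (I(q, g) = g - 1*0 = g + 0 = g)
o(p) = 0 (o(p) = (-5*0)/3 = (⅓)*0 = 0)
o(I(5, -2))*(-979) = 0*(-979) = 0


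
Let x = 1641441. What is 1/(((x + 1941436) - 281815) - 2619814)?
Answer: 1/681248 ≈ 1.4679e-6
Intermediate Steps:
1/(((x + 1941436) - 281815) - 2619814) = 1/(((1641441 + 1941436) - 281815) - 2619814) = 1/((3582877 - 281815) - 2619814) = 1/(3301062 - 2619814) = 1/681248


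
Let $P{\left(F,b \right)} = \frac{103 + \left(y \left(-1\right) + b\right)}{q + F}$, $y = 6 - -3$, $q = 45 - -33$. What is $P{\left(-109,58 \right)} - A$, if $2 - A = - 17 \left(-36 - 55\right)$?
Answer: $\frac{47743}{31} \approx 1540.1$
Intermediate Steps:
$q = 78$ ($q = 45 + 33 = 78$)
$y = 9$ ($y = 6 + 3 = 9$)
$A = -1545$ ($A = 2 - - 17 \left(-36 - 55\right) = 2 - \left(-17\right) \left(-91\right) = 2 - 1547 = -1545$)
$P{\left(F,b \right)} = \frac{94 + b}{78 + F}$ ($P{\left(F,b \right)} = \frac{103 + \left(9 \left(-1\right) + b\right)}{78 + F} = \frac{103 + \left(-9 + b\right)}{78 + F} = \frac{94 + b}{78 + F}$)
$P{\left(-109,58 \right)} - A = \frac{94 + 58}{78 - 109} - -1545 = \frac{1}{-31} \cdot 152 + 1545 = \left(- \frac{1}{31}\right) 152 + 1545 = - \frac{152}{31} + 1545 = \frac{47743}{31}$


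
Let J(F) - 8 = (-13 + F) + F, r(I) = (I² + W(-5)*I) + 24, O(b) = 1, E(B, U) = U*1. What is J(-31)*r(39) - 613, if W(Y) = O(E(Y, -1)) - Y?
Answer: -119806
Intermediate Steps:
E(B, U) = U
W(Y) = 1 - Y
r(I) = 24 + I² + 6*I (r(I) = (I² + (1 - 1*(-5))*I) + 24 = (I² + (1 + 5)*I) + 24 = (I² + 6*I) + 24 = 24 + I² + 6*I)
J(F) = -5 + 2*F (J(F) = 8 + ((-13 + F) + F) = 8 + (-13 + 2*F) = -5 + 2*F)
J(-31)*r(39) - 613 = (-5 + 2*(-31))*(24 + 39² + 6*39) - 613 = (-5 - 62)*(24 + 1521 + 234) - 613 = -67*1779 - 613 = -119193 - 613 = -119806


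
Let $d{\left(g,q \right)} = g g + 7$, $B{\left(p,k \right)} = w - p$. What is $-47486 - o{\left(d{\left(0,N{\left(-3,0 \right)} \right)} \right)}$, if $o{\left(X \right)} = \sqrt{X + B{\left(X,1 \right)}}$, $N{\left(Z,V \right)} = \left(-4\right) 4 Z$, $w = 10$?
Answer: $-47486 - \sqrt{10} \approx -47489.0$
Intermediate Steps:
$N{\left(Z,V \right)} = - 16 Z$
$B{\left(p,k \right)} = 10 - p$
$d{\left(g,q \right)} = 7 + g^{2}$ ($d{\left(g,q \right)} = g^{2} + 7 = 7 + g^{2}$)
$o{\left(X \right)} = \sqrt{10}$ ($o{\left(X \right)} = \sqrt{X - \left(-10 + X\right)} = \sqrt{10}$)
$-47486 - o{\left(d{\left(0,N{\left(-3,0 \right)} \right)} \right)} = -47486 - \sqrt{10}$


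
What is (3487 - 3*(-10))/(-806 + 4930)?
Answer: 3517/4124 ≈ 0.85281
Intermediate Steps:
(3487 - 3*(-10))/(-806 + 4930) = (3487 + 30)/4124 = 3517*(1/4124) = 3517/4124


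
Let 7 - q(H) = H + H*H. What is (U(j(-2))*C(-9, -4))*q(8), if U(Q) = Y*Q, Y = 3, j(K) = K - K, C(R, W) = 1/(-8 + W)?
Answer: 0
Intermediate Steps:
j(K) = 0
q(H) = 7 - H - H² (q(H) = 7 - (H + H*H) = 7 - (H + H²) = 7 + (-H - H²) = 7 - H - H²)
U(Q) = 3*Q
(U(j(-2))*C(-9, -4))*q(8) = ((3*0)/(-8 - 4))*(7 - 1*8 - 1*8²) = (0/(-12))*(7 - 8 - 1*64) = (0*(-1/12))*(7 - 8 - 64) = 0*(-65) = 0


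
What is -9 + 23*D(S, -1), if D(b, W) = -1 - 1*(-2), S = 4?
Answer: 14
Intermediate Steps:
D(b, W) = 1 (D(b, W) = -1 + 2 = 1)
-9 + 23*D(S, -1) = -9 + 23*1 = -9 + 23 = 14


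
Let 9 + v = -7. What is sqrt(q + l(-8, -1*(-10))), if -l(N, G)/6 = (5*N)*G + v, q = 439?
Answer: sqrt(2935) ≈ 54.176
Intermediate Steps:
v = -16 (v = -9 - 7 = -16)
l(N, G) = 96 - 30*G*N (l(N, G) = -6*((5*N)*G - 16) = -6*(5*G*N - 16) = -6*(-16 + 5*G*N) = 96 - 30*G*N)
sqrt(q + l(-8, -1*(-10))) = sqrt(439 + (96 - 30*(-1*(-10))*(-8))) = sqrt(439 + (96 - 30*10*(-8))) = sqrt(439 + (96 + 2400)) = sqrt(439 + 2496) = sqrt(2935)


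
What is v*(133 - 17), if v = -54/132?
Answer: -522/11 ≈ -47.455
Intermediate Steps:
v = -9/22 (v = -54*1/132 = -9/22 ≈ -0.40909)
v*(133 - 17) = -9*(133 - 17)/22 = -9/22*116 = -522/11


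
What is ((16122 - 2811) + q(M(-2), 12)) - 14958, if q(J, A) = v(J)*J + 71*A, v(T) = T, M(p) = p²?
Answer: -779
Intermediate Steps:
q(J, A) = J² + 71*A (q(J, A) = J*J + 71*A = J² + 71*A)
((16122 - 2811) + q(M(-2), 12)) - 14958 = ((16122 - 2811) + (((-2)²)² + 71*12)) - 14958 = (13311 + (4² + 852)) - 14958 = (13311 + (16 + 852)) - 14958 = (13311 + 868) - 14958 = 14179 - 14958 = -779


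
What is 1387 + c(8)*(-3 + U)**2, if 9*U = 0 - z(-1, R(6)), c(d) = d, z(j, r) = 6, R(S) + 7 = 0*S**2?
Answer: 13451/9 ≈ 1494.6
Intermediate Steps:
R(S) = -7 (R(S) = -7 + 0*S**2 = -7 + 0 = -7)
U = -2/3 (U = (0 - 1*6)/9 = (0 - 6)/9 = (1/9)*(-6) = -2/3 ≈ -0.66667)
1387 + c(8)*(-3 + U)**2 = 1387 + 8*(-3 - 2/3)**2 = 1387 + 8*(-11/3)**2 = 1387 + 8*(121/9) = 1387 + 968/9 = 13451/9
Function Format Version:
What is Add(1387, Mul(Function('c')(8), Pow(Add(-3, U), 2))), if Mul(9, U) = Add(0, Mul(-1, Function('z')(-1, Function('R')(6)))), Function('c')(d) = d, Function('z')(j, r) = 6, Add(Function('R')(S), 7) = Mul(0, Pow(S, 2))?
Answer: Rational(13451, 9) ≈ 1494.6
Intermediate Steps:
Function('R')(S) = -7 (Function('R')(S) = Add(-7, Mul(0, Pow(S, 2))) = Add(-7, 0) = -7)
U = Rational(-2, 3) (U = Mul(Rational(1, 9), Add(0, Mul(-1, 6))) = Mul(Rational(1, 9), Add(0, -6)) = Mul(Rational(1, 9), -6) = Rational(-2, 3) ≈ -0.66667)
Add(1387, Mul(Function('c')(8), Pow(Add(-3, U), 2))) = Add(1387, Mul(8, Pow(Add(-3, Rational(-2, 3)), 2))) = Add(1387, Mul(8, Pow(Rational(-11, 3), 2))) = Add(1387, Mul(8, Rational(121, 9))) = Add(1387, Rational(968, 9)) = Rational(13451, 9)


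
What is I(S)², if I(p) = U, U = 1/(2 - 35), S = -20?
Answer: 1/1089 ≈ 0.00091827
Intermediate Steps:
U = -1/33 (U = 1/(-33) = -1/33 ≈ -0.030303)
I(p) = -1/33
I(S)² = (-1/33)² = 1/1089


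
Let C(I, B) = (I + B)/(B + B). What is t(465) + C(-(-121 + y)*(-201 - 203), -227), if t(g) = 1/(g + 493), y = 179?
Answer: -5557484/108733 ≈ -51.111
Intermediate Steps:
C(I, B) = (B + I)/(2*B) (C(I, B) = (B + I)/((2*B)) = (B + I)*(1/(2*B)) = (B + I)/(2*B))
t(g) = 1/(493 + g)
t(465) + C(-(-121 + y)*(-201 - 203), -227) = 1/(493 + 465) + (½)*(-227 - (-121 + 179)*(-201 - 203))/(-227) = 1/958 + (½)*(-1/227)*(-227 - 58*(-404)) = 1/958 + (½)*(-1/227)*(-227 - 1*(-23432)) = 1/958 + (½)*(-1/227)*(-227 + 23432) = 1/958 + (½)*(-1/227)*23205 = 1/958 - 23205/454 = -5557484/108733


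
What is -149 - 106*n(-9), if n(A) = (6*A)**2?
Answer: -309245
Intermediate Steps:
n(A) = 36*A**2
-149 - 106*n(-9) = -149 - 3816*(-9)**2 = -149 - 3816*81 = -149 - 106*2916 = -149 - 309096 = -309245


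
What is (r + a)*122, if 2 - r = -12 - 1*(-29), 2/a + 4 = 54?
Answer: -45628/25 ≈ -1825.1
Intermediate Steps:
a = 1/25 (a = 2/(-4 + 54) = 2/50 = 2*(1/50) = 1/25 ≈ 0.040000)
r = -15 (r = 2 - (-12 - 1*(-29)) = 2 - (-12 + 29) = 2 - 1*17 = 2 - 17 = -15)
(r + a)*122 = (-15 + 1/25)*122 = -374/25*122 = -45628/25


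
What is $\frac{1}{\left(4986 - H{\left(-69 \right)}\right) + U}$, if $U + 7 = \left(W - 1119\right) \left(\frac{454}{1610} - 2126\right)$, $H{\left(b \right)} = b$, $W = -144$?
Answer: $\frac{805}{2165313029} \approx 3.7177 \cdot 10^{-7}$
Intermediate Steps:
$U = \frac{2161243754}{805}$ ($U = -7 + \left(-144 - 1119\right) \left(\frac{454}{1610} - 2126\right) = -7 - 1263 \left(454 \cdot \frac{1}{1610} - 2126\right) = -7 - 1263 \left(\frac{227}{805} - 2126\right) = -7 - - \frac{2161249389}{805} = -7 + \frac{2161249389}{805} = \frac{2161243754}{805} \approx 2.6848 \cdot 10^{6}$)
$\frac{1}{\left(4986 - H{\left(-69 \right)}\right) + U} = \frac{1}{\left(4986 - -69\right) + \frac{2161243754}{805}} = \frac{1}{\left(4986 + 69\right) + \frac{2161243754}{805}} = \frac{1}{5055 + \frac{2161243754}{805}} = \frac{1}{\frac{2165313029}{805}} = \frac{805}{2165313029}$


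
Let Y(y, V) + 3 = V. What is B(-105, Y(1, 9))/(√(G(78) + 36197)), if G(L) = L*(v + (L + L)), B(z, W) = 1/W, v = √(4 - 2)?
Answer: 1/(6*√(48365 + 78*√2)) ≈ 0.00075699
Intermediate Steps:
v = √2 ≈ 1.4142
Y(y, V) = -3 + V
G(L) = L*(√2 + 2*L) (G(L) = L*(√2 + (L + L)) = L*(√2 + 2*L))
B(-105, Y(1, 9))/(√(G(78) + 36197)) = 1/((-3 + 9)*(√(78*(√2 + 2*78) + 36197))) = 1/(6*(√(78*(√2 + 156) + 36197))) = 1/(6*(√(78*(156 + √2) + 36197))) = 1/(6*(√((12168 + 78*√2) + 36197))) = 1/(6*(√(48365 + 78*√2))) = 1/(6*√(48365 + 78*√2))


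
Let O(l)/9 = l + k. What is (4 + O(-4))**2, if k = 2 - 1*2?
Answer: 1024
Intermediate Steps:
k = 0 (k = 2 - 2 = 0)
O(l) = 9*l (O(l) = 9*(l + 0) = 9*l)
(4 + O(-4))**2 = (4 + 9*(-4))**2 = (4 - 36)**2 = (-32)**2 = 1024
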